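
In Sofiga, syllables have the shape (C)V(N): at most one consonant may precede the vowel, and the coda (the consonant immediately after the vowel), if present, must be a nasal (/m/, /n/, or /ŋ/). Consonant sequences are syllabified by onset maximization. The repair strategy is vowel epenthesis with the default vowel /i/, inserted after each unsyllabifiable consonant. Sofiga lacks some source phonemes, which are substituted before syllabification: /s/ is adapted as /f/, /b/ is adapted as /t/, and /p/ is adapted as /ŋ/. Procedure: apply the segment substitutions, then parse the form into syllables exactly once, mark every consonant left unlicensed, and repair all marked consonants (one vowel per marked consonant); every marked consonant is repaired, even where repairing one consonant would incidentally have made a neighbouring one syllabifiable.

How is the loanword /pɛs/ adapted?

ŋɛfi

Substitution: /p/ → /ŋ/, /s/ → /f/, giving /ŋɛf/.
The consonants /f/ cannot be parsed into a legal (C)V(N) syllable (only a nasal (/m/, /n/, or /ŋ/) is licensed in coda position; onsets are limited to one consonant).
Each unlicensed consonant becomes the onset of a new syllable: /f/ → /fi/.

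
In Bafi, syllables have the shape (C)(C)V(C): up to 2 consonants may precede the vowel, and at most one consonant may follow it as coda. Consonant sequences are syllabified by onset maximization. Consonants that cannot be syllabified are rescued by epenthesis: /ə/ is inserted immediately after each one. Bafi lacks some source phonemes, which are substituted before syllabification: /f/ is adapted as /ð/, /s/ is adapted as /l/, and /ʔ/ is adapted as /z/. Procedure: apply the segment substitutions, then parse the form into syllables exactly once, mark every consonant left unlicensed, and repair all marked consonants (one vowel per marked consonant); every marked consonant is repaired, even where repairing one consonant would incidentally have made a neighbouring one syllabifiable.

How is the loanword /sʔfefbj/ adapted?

Substitution: /s/ → /l/, /ʔ/ → /z/, /f/ → /ð/, giving /lzðeðbj/.
Under (C)(C)V(C), the unsyllabifiable consonants are /l/, /b/, /j/ (at most one coda consonant is licensed; onsets may contain at most 2 consonants).
Epenthesis after each stranded consonant: /l/ → /lə/, /b/ → /bə/, /j/ → /jə/.

ləzðeðbəjə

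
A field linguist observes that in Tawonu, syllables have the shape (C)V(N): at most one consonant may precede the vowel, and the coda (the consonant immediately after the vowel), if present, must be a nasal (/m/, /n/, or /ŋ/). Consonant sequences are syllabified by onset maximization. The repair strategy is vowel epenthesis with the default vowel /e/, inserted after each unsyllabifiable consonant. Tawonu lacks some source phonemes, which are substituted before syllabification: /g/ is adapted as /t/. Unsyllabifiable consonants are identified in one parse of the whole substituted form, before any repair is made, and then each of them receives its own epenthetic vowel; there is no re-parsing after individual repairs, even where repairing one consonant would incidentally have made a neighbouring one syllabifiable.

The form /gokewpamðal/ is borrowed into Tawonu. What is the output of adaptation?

tokewepamðale

Substitution: /g/ → /t/, giving /tokewpamðal/.
The consonants /w/, /l/ cannot be parsed into a legal (C)V(N) syllable (only a nasal (/m/, /n/, or /ŋ/) is licensed in coda position; onsets are limited to one consonant).
Each unlicensed consonant becomes the onset of a new syllable: /w/ → /we/, /l/ → /le/.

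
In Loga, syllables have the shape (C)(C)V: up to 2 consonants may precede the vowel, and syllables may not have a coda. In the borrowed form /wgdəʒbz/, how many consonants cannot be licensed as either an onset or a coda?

Under (C)(C)V, the unsyllabifiable consonants are /w/, /ʒ/, /b/, /z/ (no codas are permitted; onsets may contain at most 2 consonants).

4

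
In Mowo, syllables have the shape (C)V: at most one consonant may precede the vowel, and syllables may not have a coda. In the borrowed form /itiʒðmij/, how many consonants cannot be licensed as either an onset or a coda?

3

Syllabifying with onset maximization leaves /ʒ/, /ð/, /j/ stranded (no codas are permitted; onsets are limited to one consonant).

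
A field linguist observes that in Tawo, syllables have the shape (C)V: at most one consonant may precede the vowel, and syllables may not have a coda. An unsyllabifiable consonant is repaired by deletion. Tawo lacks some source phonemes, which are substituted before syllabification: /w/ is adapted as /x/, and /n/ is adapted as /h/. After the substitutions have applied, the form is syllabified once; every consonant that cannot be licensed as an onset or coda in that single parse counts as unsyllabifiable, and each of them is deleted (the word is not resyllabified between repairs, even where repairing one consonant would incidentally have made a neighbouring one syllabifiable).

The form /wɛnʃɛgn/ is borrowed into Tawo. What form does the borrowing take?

Substitution: /w/ → /x/, /n/ → /h/, giving /xɛhʃɛgh/.
The consonants /h/, /g/, /h/ cannot be parsed into a legal (C)V syllable (no codas are permitted; onsets are limited to one consonant).
Deletion applies to /h/, /g/, /h/.

xɛʃɛ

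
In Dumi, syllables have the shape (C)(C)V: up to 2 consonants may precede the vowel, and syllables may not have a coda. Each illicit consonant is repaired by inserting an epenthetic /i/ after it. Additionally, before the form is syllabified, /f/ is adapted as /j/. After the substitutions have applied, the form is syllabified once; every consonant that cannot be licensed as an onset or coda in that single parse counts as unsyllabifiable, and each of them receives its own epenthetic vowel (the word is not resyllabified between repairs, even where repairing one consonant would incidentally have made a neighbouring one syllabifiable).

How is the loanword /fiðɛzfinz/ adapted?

jiðɛzjinizi

Substitution: /f/ → /j/, giving /jiðɛzjinz/.
Syllabifying with onset maximization leaves /n/, /z/ stranded (no codas are permitted; onsets may contain at most 2 consonants).
Inserting the epenthetic vowel yields /n/ → /ni/, /z/ → /zi/.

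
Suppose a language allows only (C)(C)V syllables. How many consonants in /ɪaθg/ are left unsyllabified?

The consonants /θ/, /g/ cannot be parsed into a legal (C)(C)V syllable (no codas are permitted; onsets may contain at most 2 consonants).

2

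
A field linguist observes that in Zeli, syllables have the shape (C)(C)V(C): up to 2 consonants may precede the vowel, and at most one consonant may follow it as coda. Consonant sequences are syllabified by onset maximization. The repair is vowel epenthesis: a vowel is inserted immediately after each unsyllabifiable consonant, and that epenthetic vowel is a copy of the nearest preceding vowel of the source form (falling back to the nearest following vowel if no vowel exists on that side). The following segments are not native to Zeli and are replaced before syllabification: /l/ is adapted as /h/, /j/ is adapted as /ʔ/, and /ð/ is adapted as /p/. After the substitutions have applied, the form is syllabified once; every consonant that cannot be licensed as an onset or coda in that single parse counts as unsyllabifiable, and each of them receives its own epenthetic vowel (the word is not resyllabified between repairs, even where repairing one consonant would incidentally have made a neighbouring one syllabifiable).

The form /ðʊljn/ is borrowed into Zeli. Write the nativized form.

Substitution: /ð/ → /p/, /l/ → /h/, /j/ → /ʔ/, giving /pʊhʔn/.
Syllabifying with onset maximization leaves /ʔ/, /n/ stranded (at most one coda consonant is licensed; onsets may contain at most 2 consonants).
Inserting the epenthetic vowel yields /ʔ/ → /ʔʊ/, /n/ → /nʊ/.

pʊhʔʊnʊ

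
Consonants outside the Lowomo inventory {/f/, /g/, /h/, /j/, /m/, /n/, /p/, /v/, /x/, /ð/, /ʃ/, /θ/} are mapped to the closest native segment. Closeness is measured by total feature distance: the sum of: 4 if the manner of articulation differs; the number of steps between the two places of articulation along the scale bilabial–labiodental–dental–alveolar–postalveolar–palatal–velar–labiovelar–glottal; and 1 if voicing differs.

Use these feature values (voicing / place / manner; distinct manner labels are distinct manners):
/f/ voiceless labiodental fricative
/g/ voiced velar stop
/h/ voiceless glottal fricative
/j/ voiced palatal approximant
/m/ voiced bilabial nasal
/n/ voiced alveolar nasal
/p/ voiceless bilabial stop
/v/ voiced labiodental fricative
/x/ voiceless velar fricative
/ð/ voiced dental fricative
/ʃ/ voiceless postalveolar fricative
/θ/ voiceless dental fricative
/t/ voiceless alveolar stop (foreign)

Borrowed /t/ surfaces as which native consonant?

p

/p/ is closest: same manner (stop), place distance 3 (alveolar→bilabial), same voicing; total 3. Next closest is /g/ at distance 4.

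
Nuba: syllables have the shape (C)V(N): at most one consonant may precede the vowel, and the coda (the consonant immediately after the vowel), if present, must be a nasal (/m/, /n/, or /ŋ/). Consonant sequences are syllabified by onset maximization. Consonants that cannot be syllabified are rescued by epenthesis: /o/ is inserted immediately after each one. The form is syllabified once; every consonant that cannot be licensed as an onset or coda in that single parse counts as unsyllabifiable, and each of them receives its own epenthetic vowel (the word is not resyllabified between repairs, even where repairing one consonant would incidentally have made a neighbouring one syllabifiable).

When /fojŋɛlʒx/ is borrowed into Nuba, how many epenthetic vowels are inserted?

4

The unsyllabifiable consonants are /j/, /l/, /ʒ/, /x/; each receives one epenthetic vowel.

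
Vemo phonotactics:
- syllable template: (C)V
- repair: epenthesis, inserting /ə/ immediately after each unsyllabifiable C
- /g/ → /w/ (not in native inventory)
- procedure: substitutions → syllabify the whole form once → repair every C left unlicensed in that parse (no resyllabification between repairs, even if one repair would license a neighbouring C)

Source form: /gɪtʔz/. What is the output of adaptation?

wɪtəʔəzə

Substitution: /g/ → /w/, giving /wɪtʔz/.
Syllabifying with onset maximization leaves /t/, /ʔ/, /z/ stranded (no codas are permitted; onsets are limited to one consonant).
Each unlicensed consonant becomes the onset of a new syllable: /t/ → /tə/, /ʔ/ → /ʔə/, /z/ → /zə/.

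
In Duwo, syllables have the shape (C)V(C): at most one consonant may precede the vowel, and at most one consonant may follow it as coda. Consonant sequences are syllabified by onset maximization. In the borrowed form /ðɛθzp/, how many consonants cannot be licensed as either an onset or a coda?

2

Syllabifying with onset maximization leaves /z/, /p/ stranded (at most one coda consonant is licensed; onsets are limited to one consonant).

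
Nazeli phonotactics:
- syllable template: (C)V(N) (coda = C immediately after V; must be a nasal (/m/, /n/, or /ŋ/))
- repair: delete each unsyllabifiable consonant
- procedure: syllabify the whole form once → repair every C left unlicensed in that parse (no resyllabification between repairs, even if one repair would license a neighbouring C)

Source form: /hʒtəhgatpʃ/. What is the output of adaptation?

The consonants /h/, /ʒ/, /h/, /t/, /p/, /ʃ/ cannot be parsed into a legal (C)V(N) syllable (only a nasal (/m/, /n/, or /ŋ/) is licensed in coda position; onsets are limited to one consonant).
Each unlicensed consonant is deleted: /h/, /ʒ/, /h/, /t/, /p/, /ʃ/.

təga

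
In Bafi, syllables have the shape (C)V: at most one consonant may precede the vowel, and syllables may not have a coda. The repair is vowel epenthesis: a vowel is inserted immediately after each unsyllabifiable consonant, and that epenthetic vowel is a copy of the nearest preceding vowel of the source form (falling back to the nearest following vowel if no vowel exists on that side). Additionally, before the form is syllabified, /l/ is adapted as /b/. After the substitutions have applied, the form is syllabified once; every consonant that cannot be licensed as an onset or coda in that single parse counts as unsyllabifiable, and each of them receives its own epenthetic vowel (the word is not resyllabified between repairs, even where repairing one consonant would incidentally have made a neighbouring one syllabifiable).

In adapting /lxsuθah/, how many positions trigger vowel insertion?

After substitution the input is /bxsuθah/.
The unsyllabifiable consonants are /b/, /x/, /h/; each receives one epenthetic vowel.

3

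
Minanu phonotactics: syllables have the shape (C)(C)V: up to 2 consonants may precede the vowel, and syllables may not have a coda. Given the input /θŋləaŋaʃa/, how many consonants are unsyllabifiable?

1

Under (C)(C)V, the unsyllabifiable consonants are /θ/ (no codas are permitted; onsets may contain at most 2 consonants).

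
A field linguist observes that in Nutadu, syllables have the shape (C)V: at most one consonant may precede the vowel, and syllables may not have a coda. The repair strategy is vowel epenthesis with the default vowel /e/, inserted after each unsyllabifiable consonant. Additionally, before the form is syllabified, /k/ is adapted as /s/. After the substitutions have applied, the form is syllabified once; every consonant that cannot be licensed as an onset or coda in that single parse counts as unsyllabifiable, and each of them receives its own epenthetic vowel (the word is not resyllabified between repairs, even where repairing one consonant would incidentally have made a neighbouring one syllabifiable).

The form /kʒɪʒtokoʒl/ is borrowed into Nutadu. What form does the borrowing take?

seʒɪʒetosoʒele

Substitution: /k/ → /s/, giving /sʒɪʒtosoʒl/.
Syllabifying with onset maximization leaves /s/, /ʒ/, /ʒ/, /l/ stranded (no codas are permitted; onsets are limited to one consonant).
Inserting the epenthetic vowel yields /s/ → /se/, /ʒ/ → /ʒe/, /ʒ/ → /ʒe/, /l/ → /le/.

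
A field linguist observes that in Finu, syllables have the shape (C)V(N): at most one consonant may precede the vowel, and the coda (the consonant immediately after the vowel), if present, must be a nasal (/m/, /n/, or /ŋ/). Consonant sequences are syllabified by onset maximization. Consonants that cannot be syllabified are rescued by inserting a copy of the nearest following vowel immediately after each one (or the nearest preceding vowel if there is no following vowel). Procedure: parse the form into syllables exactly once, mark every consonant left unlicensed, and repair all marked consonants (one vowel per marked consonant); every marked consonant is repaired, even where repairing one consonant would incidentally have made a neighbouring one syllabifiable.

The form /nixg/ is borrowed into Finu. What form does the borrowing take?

Syllabifying with onset maximization leaves /x/, /g/ stranded (only a nasal (/m/, /n/, or /ŋ/) is licensed in coda position; onsets are limited to one consonant).
Each unlicensed consonant becomes the onset of a new syllable: /x/ → /xi/, /g/ → /gi/.

nixigi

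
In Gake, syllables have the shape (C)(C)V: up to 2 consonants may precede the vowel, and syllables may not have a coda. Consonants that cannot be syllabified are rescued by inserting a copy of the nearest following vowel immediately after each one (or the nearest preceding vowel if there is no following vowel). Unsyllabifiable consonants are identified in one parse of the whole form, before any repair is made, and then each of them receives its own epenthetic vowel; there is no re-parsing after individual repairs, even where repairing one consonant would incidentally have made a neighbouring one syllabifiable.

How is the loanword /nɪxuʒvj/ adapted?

Under (C)(C)V, the unsyllabifiable consonants are /ʒ/, /v/, /j/ (no codas are permitted; onsets may contain at most 2 consonants).
Epenthesis after each stranded consonant: /ʒ/ → /ʒu/, /v/ → /vu/, /j/ → /ju/.

nɪxuʒuvuju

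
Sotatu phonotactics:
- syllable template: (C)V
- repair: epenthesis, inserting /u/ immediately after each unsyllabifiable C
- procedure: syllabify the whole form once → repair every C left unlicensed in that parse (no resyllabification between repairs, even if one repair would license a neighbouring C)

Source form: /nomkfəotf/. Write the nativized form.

nomukufəotufu

The consonants /m/, /k/, /t/, /f/ cannot be parsed into a legal (C)V syllable (no codas are permitted; onsets are limited to one consonant).
Epenthesis after each stranded consonant: /m/ → /mu/, /k/ → /ku/, /t/ → /tu/, /f/ → /fu/.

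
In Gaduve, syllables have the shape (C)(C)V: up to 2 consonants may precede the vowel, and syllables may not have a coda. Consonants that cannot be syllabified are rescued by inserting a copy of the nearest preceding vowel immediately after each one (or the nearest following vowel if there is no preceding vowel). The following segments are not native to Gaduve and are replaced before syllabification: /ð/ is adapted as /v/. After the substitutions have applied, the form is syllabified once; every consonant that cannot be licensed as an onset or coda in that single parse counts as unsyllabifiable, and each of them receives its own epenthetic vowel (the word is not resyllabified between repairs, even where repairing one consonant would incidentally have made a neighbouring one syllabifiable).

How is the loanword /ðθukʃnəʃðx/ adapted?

vθukuʃnəʃəvəxə

Substitution: /ð/ → /v/, giving /vθukʃnəʃvx/.
Syllabifying with onset maximization leaves /k/, /ʃ/, /v/, /x/ stranded (no codas are permitted; onsets may contain at most 2 consonants).
Inserting the epenthetic vowel yields /k/ → /ku/, /ʃ/ → /ʃə/, /v/ → /və/, /x/ → /xə/.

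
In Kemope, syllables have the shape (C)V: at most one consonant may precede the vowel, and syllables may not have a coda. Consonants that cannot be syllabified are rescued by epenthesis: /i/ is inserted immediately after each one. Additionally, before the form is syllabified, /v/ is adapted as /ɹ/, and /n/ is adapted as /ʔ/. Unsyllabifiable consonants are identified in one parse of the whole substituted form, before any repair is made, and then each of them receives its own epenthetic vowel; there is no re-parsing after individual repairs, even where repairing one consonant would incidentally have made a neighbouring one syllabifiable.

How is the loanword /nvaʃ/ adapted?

Substitution: /n/ → /ʔ/, /v/ → /ɹ/, giving /ʔɹaʃ/.
The consonants /ʔ/, /ʃ/ cannot be parsed into a legal (C)V syllable (no codas are permitted; onsets are limited to one consonant).
Inserting the epenthetic vowel yields /ʔ/ → /ʔi/, /ʃ/ → /ʃi/.

ʔiɹaʃi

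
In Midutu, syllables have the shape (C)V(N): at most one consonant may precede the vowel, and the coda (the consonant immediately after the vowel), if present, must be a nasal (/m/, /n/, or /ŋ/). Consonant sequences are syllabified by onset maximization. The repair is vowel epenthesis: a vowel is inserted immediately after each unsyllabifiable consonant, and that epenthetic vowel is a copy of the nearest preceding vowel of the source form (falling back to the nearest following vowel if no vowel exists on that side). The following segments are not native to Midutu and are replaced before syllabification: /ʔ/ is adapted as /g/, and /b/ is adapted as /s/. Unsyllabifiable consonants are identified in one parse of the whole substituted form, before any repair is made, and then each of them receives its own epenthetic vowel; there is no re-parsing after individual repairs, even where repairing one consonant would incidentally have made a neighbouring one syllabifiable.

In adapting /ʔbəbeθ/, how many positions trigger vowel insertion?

After substitution the input is /gsəseθ/.
The unsyllabifiable consonants are /g/, /θ/; each receives one epenthetic vowel.

2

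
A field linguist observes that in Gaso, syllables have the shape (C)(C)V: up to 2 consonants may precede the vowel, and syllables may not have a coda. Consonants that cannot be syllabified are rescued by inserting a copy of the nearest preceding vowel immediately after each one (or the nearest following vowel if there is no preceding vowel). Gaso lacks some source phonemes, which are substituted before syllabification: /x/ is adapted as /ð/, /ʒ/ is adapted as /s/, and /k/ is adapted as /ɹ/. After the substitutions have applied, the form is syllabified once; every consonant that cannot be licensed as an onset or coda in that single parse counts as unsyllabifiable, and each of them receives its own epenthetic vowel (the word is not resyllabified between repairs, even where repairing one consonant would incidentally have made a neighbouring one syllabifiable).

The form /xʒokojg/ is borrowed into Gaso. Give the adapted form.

ðsoɹojogo

Substitution: /x/ → /ð/, /ʒ/ → /s/, /k/ → /ɹ/, giving /ðsoɹojg/.
The consonants /j/, /g/ cannot be parsed into a legal (C)(C)V syllable (no codas are permitted; onsets may contain at most 2 consonants).
Inserting the epenthetic vowel yields /j/ → /jo/, /g/ → /go/.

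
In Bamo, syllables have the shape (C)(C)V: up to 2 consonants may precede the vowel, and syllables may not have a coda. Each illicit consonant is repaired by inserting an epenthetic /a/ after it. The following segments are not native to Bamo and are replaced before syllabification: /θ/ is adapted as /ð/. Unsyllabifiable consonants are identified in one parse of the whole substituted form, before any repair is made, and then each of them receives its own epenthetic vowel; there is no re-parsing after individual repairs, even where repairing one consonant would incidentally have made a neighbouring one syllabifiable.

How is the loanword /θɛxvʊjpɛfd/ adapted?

Substitution: /θ/ → /ð/, giving /ðɛxvʊjpɛfd/.
Syllabifying with onset maximization leaves /f/, /d/ stranded (no codas are permitted; onsets may contain at most 2 consonants).
Inserting the epenthetic vowel yields /f/ → /fa/, /d/ → /da/.

ðɛxvʊjpɛfada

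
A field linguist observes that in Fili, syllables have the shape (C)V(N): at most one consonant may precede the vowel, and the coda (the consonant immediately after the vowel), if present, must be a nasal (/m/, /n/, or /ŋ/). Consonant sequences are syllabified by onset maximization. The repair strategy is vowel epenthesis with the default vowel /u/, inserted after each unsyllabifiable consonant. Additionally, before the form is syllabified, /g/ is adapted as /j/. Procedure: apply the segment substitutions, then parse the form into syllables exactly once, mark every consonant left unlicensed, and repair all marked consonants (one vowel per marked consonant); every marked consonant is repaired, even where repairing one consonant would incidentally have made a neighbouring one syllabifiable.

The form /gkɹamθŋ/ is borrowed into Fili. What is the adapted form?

Substitution: /g/ → /j/, giving /jkɹamθŋ/.
Syllabifying with onset maximization leaves /j/, /k/, /θ/, /ŋ/ stranded (only a nasal (/m/, /n/, or /ŋ/) is licensed in coda position; onsets are limited to one consonant).
Each unlicensed consonant becomes the onset of a new syllable: /j/ → /ju/, /k/ → /ku/, /θ/ → /θu/, /ŋ/ → /ŋu/.

jukuɹamθuŋu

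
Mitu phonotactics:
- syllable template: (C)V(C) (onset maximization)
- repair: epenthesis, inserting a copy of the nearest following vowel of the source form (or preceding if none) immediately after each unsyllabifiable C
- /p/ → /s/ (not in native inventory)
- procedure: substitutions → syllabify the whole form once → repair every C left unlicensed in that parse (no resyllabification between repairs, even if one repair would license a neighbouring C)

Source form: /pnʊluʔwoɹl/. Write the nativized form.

sʊnʊluʔwoɹlo

Substitution: /p/ → /s/, giving /snʊluʔwoɹl/.
Syllabifying with onset maximization leaves /s/, /l/ stranded (at most one coda consonant is licensed; onsets are limited to one consonant).
Inserting the epenthetic vowel yields /s/ → /sʊ/, /l/ → /lo/.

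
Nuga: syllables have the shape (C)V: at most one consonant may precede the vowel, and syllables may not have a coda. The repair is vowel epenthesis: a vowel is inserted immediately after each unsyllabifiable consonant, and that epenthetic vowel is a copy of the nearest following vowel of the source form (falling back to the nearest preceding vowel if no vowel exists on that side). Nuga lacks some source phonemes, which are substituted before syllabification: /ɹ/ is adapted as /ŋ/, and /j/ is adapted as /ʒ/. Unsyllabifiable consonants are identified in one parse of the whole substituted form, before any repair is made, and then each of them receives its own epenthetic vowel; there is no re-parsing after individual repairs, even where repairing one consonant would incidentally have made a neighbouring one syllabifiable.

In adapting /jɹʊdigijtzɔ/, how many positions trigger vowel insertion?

3

After substitution the input is /ʒŋʊdigiʒtzɔ/.
The unsyllabifiable consonants are /ʒ/, /ʒ/, /t/; each receives one epenthetic vowel.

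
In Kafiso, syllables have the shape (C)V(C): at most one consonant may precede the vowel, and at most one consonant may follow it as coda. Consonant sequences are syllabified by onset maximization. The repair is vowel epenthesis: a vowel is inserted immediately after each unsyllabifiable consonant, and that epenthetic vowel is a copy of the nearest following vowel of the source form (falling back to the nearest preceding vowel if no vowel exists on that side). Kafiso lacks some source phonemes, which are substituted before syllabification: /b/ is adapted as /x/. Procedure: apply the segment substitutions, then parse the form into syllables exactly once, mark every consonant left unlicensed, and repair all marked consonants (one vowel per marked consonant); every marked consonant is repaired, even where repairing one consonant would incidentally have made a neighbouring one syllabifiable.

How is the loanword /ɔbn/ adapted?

ɔxnɔ

Substitution: /b/ → /x/, giving /ɔxn/.
Syllabifying with onset maximization leaves /n/ stranded (at most one coda consonant is licensed; onsets are limited to one consonant).
Each unlicensed consonant becomes the onset of a new syllable: /n/ → /nɔ/.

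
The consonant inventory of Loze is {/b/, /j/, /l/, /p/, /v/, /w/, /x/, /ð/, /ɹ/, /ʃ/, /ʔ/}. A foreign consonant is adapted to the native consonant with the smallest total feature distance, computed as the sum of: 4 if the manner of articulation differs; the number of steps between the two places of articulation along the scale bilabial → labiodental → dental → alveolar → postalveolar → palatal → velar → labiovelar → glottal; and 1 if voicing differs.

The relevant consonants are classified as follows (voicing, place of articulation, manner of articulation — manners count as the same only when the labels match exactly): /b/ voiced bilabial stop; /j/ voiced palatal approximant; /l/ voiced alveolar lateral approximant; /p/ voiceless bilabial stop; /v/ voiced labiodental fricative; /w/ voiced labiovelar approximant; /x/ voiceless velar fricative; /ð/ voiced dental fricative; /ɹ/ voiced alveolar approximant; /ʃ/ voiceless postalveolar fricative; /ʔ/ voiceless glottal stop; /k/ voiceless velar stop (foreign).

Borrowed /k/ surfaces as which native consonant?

ʔ

/ʔ/ is closest: same manner (stop), place distance 2 (velar→glottal), same voicing; total 2. Next closest is /x/ at distance 4.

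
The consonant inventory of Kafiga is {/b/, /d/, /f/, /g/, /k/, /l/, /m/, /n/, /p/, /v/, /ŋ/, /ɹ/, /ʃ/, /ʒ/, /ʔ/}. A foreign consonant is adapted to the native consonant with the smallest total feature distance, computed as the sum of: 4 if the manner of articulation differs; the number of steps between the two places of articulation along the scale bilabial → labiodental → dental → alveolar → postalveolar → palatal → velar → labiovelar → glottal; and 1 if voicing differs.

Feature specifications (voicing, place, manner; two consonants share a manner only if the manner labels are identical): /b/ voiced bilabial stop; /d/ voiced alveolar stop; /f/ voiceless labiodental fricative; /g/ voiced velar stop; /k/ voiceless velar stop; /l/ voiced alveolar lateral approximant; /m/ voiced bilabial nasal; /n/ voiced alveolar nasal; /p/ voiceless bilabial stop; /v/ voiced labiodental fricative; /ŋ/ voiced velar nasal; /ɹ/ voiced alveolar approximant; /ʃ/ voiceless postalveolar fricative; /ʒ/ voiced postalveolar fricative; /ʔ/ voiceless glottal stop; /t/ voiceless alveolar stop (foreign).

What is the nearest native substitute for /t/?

d

/d/ is closest: same manner (stop), place distance 0 (alveolar→alveolar), voicing differs (+1); total 1. Next closest is /k/ at distance 3.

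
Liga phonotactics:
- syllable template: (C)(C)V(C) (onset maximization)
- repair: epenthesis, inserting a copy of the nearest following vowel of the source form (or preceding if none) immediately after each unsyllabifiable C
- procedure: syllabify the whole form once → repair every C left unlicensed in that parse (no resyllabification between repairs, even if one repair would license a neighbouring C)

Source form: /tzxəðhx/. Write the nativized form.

təzxəðhəxə

Syllabifying with onset maximization leaves /t/, /h/, /x/ stranded (at most one coda consonant is licensed; onsets may contain at most 2 consonants).
Epenthesis after each stranded consonant: /t/ → /tə/, /h/ → /hə/, /x/ → /xə/.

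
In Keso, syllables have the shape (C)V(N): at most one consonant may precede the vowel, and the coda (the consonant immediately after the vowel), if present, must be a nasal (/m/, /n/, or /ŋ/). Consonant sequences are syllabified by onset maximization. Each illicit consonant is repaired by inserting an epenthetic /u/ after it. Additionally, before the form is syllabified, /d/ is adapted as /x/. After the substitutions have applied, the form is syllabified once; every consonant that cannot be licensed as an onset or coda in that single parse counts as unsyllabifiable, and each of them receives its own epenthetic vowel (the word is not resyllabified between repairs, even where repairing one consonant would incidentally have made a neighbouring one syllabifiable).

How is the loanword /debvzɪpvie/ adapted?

Substitution: /d/ → /x/, giving /xebvzɪpvie/.
The consonants /b/, /v/, /p/ cannot be parsed into a legal (C)V(N) syllable (only a nasal (/m/, /n/, or /ŋ/) is licensed in coda position; onsets are limited to one consonant).
Epenthesis after each stranded consonant: /b/ → /bu/, /v/ → /vu/, /p/ → /pu/.

xebuvuzɪpuvie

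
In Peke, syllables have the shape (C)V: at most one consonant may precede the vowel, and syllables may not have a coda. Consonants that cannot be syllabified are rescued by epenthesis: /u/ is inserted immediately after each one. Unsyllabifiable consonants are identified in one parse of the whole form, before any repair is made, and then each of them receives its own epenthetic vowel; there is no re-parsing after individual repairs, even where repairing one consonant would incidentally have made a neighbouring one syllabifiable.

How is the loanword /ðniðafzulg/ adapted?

ðuniðafuzulugu

Syllabifying with onset maximization leaves /ð/, /f/, /l/, /g/ stranded (no codas are permitted; onsets are limited to one consonant).
Epenthesis after each stranded consonant: /ð/ → /ðu/, /f/ → /fu/, /l/ → /lu/, /g/ → /gu/.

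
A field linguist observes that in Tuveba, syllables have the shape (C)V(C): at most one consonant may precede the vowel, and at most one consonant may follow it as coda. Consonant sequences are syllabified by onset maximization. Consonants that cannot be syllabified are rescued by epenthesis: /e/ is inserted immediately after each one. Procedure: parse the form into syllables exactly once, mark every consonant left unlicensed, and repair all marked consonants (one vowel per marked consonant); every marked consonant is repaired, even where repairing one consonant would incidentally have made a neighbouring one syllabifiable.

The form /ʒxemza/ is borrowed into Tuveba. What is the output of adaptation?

Syllabifying with onset maximization leaves /ʒ/ stranded (at most one coda consonant is licensed; onsets are limited to one consonant).
Epenthesis after each stranded consonant: /ʒ/ → /ʒe/.

ʒexemza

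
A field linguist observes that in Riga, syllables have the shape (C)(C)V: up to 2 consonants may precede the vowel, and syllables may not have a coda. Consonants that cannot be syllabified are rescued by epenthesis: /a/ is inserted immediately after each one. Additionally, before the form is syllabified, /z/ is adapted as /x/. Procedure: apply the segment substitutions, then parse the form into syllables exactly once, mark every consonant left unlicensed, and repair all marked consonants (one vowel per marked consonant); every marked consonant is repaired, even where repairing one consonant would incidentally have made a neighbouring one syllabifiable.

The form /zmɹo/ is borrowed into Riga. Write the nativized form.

xamɹo

Substitution: /z/ → /x/, giving /xmɹo/.
Under (C)(C)V, the unsyllabifiable consonants are /x/ (no codas are permitted; onsets may contain at most 2 consonants).
Epenthesis after each stranded consonant: /x/ → /xa/.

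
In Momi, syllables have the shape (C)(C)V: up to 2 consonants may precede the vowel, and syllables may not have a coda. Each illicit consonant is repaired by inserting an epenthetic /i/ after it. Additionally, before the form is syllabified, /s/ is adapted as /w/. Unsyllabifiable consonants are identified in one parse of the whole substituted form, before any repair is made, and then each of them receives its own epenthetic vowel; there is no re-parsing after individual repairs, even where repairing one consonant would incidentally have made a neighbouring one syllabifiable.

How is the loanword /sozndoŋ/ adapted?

wozindoŋi

Substitution: /s/ → /w/, giving /wozndoŋ/.
Under (C)(C)V, the unsyllabifiable consonants are /z/, /ŋ/ (no codas are permitted; onsets may contain at most 2 consonants).
Epenthesis after each stranded consonant: /z/ → /zi/, /ŋ/ → /ŋi/.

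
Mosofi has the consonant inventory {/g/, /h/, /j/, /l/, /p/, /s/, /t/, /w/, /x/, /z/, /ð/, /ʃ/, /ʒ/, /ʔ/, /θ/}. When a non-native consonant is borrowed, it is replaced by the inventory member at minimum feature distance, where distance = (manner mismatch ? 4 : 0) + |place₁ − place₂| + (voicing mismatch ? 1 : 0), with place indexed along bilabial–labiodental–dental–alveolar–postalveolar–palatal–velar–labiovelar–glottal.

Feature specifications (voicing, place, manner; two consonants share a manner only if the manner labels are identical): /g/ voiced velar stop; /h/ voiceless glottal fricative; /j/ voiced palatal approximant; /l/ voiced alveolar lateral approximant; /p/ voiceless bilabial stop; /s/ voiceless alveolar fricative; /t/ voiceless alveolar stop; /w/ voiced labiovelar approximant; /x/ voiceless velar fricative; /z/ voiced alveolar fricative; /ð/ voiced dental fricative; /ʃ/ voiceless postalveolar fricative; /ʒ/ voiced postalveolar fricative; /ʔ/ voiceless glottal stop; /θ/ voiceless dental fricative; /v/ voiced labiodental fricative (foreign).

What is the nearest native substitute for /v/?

/ð/ is closest: same manner (fricative), place distance 1 (labiodental→dental), same voicing; total 1. Next closest is /z/ at distance 2.

ð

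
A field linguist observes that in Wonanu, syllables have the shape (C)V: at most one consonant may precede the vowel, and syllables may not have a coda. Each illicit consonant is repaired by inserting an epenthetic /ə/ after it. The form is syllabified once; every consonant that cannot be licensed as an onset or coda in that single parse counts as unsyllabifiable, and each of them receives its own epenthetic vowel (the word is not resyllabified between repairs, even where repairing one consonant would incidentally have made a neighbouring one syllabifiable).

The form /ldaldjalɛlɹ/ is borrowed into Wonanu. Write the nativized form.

Under (C)V, the unsyllabifiable consonants are /l/, /l/, /d/, /l/, /ɹ/ (no codas are permitted; onsets are limited to one consonant).
Each unlicensed consonant becomes the onset of a new syllable: /l/ → /lə/, /l/ → /lə/, /d/ → /də/, /l/ → /lə/, /ɹ/ → /ɹə/.

lədalədəjalɛləɹə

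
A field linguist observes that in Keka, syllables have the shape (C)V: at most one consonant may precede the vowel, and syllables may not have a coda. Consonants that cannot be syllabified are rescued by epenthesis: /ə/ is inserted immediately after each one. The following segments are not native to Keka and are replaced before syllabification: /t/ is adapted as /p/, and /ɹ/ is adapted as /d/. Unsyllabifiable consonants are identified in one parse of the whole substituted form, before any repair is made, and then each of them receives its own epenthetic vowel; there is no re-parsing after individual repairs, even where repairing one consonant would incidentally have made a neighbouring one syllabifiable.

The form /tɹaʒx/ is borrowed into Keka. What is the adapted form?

Substitution: /t/ → /p/, /ɹ/ → /d/, giving /pdaʒx/.
The consonants /p/, /ʒ/, /x/ cannot be parsed into a legal (C)V syllable (no codas are permitted; onsets are limited to one consonant).
Each unlicensed consonant becomes the onset of a new syllable: /p/ → /pə/, /ʒ/ → /ʒə/, /x/ → /xə/.

pədaʒəxə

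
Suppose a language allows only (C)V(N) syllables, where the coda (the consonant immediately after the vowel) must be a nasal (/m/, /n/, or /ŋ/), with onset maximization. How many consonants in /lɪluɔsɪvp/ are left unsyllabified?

The consonants /v/, /p/ cannot be parsed into a legal (C)V(N) syllable (only a nasal (/m/, /n/, or /ŋ/) is licensed in coda position; onsets are limited to one consonant).

2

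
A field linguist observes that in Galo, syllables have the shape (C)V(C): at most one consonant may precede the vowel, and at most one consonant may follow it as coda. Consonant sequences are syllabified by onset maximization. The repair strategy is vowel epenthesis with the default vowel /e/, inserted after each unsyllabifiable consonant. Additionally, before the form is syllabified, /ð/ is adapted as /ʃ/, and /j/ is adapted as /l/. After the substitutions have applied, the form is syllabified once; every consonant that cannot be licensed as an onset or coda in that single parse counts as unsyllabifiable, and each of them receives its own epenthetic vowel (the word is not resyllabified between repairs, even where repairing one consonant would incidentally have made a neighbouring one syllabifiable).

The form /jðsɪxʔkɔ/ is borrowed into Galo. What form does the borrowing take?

leʃesɪxʔekɔ

Substitution: /j/ → /l/, /ð/ → /ʃ/, giving /lʃsɪxʔkɔ/.
The consonants /l/, /ʃ/, /ʔ/ cannot be parsed into a legal (C)V(C) syllable (at most one coda consonant is licensed; onsets are limited to one consonant).
Inserting the epenthetic vowel yields /l/ → /le/, /ʃ/ → /ʃe/, /ʔ/ → /ʔe/.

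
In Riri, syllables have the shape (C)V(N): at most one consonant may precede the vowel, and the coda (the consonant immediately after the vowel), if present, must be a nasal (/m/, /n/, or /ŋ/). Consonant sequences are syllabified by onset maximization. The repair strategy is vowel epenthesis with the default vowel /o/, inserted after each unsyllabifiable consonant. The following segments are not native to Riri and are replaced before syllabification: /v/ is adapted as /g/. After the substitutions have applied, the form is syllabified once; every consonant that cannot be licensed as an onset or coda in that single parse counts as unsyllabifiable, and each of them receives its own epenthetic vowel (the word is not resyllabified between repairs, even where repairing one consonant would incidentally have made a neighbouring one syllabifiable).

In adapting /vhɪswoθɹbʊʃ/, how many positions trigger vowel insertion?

After substitution the input is /ghɪswoθɹbʊʃ/.
The unsyllabifiable consonants are /g/, /s/, /θ/, /ɹ/, /ʃ/; each receives one epenthetic vowel.

5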